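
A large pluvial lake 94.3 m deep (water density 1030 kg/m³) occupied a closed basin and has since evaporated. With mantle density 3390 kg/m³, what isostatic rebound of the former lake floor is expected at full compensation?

u = d ρ_w/ρ_m = 94.3 m × 1030/3390 = 28.7 m.

28.7 m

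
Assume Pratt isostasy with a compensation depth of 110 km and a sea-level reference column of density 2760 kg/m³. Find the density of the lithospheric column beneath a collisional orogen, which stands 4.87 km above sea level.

Pratt balance: ρ_ref D = ρ (D + h).
ρ = ρ_ref D/(D + h) = 2760 × 110 km/(110 km + 4.87 km) = 2640 kg/m³.

2640 kg/m³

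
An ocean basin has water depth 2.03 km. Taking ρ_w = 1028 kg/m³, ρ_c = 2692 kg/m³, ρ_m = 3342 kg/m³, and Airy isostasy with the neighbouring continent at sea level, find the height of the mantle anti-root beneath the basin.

5.2 km

For local isostatic compensation: replacing crust with seawater at the top is compensated by replacing crust with mantle at the base: d (ρ_c − ρ_w) = a (ρ_m − ρ_c).
a = d (ρ_c − ρ_w)/(ρ_m − ρ_c) = 2.03 km × 1664/650 = 5.2 km.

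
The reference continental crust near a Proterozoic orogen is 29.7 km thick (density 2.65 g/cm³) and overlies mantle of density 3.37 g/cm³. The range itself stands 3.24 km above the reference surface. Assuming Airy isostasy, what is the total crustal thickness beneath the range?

Root depth r = h ρ_c / (ρ_m − ρ_c) = 3.24 km × 2.65 / 0.72 = 11.93 km.
Total thickness = T + h + r = 29.7 km + 3.24 km + 11.93 km = 44.9 km.

44.9 km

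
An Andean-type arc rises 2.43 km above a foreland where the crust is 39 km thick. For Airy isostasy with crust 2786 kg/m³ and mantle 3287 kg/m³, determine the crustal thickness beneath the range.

Root depth r = h ρ_c / (ρ_m − ρ_c) = 2.43 km × 2786 / 501 = 13.51 km.
Total thickness = T + h + r = 39 km + 2.43 km + 13.51 km = 54.9 km.

54.9 km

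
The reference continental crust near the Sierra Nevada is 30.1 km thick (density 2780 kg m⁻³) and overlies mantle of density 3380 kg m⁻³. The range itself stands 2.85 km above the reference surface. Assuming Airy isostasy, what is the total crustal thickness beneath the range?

Root depth r = h ρ_c / (ρ_m − ρ_c) = 2.85 km × 2780 / 600 = 13.21 km.
Total thickness = T + h + r = 30.1 km + 2.85 km + 13.21 km = 46.2 km.

46.2 km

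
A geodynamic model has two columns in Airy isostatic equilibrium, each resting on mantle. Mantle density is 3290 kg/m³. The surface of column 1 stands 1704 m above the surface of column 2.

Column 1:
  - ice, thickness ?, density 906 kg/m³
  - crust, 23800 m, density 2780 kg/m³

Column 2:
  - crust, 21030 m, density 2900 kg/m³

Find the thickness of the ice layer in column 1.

700 m

Take the compensation level at the base of the deeper column (depth z_c below the surface of column 1) and equate Σ ρ_i t_i down to z_c; mantle fills any gap and the z_c terms cancel.
Column 1: x×906 + 23800×2780 + (z_c − 23800 − x)×3290
Column 2: 1704×0 + 21030×2900 + (z_c − 1704 − 21030)×3290
The z_c×3290 term appears on both sides and cancels. Collect the known terms of each column as K = Σ(ρt)_known − 3290 × (depth of known layers): K_1 = 66164000 − 3290×23800 = −12138000; K_2 = 60987000 − 3290×(1704 + 21030) = −13807860.
Balance: K_1 − x×(3290 − 906) = K_2, so x = (K_1 − K_2)/(3290 − 906) = 1669860/2384 = 700 m.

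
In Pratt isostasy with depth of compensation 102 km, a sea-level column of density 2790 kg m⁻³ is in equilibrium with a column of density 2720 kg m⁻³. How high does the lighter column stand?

ρ_ref D = ρ (D + h) → h = D (ρ_ref − ρ)/ρ.
h = 102 km × (2790 − 2720)/2720 = 2.62 km.

2.62 km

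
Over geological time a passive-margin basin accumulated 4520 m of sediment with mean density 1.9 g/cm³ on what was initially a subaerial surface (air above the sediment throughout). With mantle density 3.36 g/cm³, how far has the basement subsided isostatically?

2560 m

Subaerial load: s = t ρ_sed / ρ_m = 4520 m × 1.9/3.36 = 2560 m.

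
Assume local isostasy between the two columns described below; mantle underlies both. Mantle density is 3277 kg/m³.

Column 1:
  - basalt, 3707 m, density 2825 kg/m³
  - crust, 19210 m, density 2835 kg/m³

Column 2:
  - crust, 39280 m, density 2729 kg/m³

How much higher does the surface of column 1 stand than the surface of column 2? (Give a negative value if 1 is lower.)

−3470 m

For any compensation level in the mantle, the mantle terms cancel and isostasy reduces to e = (Σt_1 − Σt_2) − (Σ(ρt)_1 − Σ(ρt)_2) / ρ_m.
Σt_1 = 22917 m; Σt_2 = 39280 m; Σ(ρt)_1 = 64932625; Σ(ρt)_2 = 107195120 (in m·kg/m³).
e = (22917 − 39280) − (64932625 − 107195120) / 3277 = −3470 m.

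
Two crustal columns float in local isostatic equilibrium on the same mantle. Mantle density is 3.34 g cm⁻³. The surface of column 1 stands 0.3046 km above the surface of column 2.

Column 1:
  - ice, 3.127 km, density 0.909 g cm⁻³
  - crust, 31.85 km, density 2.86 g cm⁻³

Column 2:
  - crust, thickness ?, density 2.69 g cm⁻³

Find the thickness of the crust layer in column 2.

Take the compensation level at the base of the deeper column (depth z_c below the surface of column 1) and equate Σ ρ_i t_i down to z_c; mantle fills any gap and the z_c terms cancel.
Column 1: 3.127×0.909 + 31.85×2.86 + (z_c − 34.977)×3.34
Column 2: 0.3046×0 + x×2.69 + (z_c − 0.3046 − 0 − x)×3.34
The z_c×3.34 term appears on both sides and cancels. Collect the known terms of each column as K = Σ(ρt)_known − 3.34 × (depth of known layers): K_1 = 93.933443 − 3.34×34.977 = −22.889737; K_2 = 0 − 3.34×(0.3046 + 0) = −1.017364.
Balance: K_1 = K_2 − x×(3.34 − 2.69), so x = (K_2 − K_1)/(3.34 − 2.69) = 21.8724/0.65 = 33.6 km.

33.6 km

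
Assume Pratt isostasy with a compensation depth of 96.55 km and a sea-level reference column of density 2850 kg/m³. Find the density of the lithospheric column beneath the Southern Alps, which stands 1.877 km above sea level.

2800 kg/m³

Pratt balance: ρ_ref D = ρ (D + h).
ρ = ρ_ref D/(D + h) = 2850 × 96.55 km/(96.55 km + 1.877 km) = 2800 kg/m³.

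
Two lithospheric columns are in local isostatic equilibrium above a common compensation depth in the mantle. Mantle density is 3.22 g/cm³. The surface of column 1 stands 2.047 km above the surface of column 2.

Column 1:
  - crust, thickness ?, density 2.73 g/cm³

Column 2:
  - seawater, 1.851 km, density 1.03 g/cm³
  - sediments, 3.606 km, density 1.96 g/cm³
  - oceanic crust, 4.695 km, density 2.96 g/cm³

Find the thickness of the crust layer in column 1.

33.5 km

Take the compensation level at the base of the deeper column (depth z_c below the surface of column 1) and equate Σ ρ_i t_i down to z_c; mantle fills any gap and the z_c terms cancel.
Column 1: x×2.73 + (z_c − 0 − x)×3.22
Column 2: 2.047×0 + 1.851×1.03 + 3.606×1.96 + 4.695×2.96 + (z_c − 2.047 − 10.152)×3.22
The z_c×3.22 term appears on both sides and cancels. Collect the known terms of each column as K = Σ(ρt)_known − 3.22 × (depth of known layers): K_1 = 0 − 3.22×0 = 0; K_2 = 22.87149 − 3.22×(2.047 + 10.152) = −16.40929.
Balance: K_1 − x×(3.22 − 2.73) = K_2, so x = (K_1 − K_2)/(3.22 − 2.73) = 16.4093/0.49 = 33.5 km.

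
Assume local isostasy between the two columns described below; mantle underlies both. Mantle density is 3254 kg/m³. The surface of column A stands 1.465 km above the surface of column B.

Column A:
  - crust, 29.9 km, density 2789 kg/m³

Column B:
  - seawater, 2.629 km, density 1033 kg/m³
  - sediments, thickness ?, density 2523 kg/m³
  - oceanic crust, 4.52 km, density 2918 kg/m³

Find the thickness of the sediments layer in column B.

2.43 km

Take the compensation level at the base of the deeper column (depth z_c below the surface of column A) and equate Σ ρ_i t_i down to z_c; mantle fills any gap and the z_c terms cancel.
Column A: 29.9×2789 + (z_c − 29.9)×3254
Column B: 1.465×0 + 2.629×1033 + x×2523 + 4.52×2918 + (z_c − 1.465 − 7.149 − x)×3254
The z_c×3254 term appears on both sides and cancels. Collect the known terms of each column as K = Σ(ρt)_known − 3254 × (depth of known layers): K_A = 83391.1 − 3254×29.9 = −13903.5; K_B = 15905.117 − 3254×(1.465 + 7.149) = −12124.839.
Balance: K_A = K_B − x×(3254 − 2523), so x = (K_B − K_A)/(3254 − 2523) = 1778.66/731 = 2.43 km.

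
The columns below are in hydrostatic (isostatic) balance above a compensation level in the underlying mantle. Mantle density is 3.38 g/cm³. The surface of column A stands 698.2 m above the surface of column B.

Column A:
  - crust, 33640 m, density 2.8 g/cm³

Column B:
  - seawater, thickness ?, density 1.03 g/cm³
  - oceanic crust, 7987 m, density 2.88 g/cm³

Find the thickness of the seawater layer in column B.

5600 m

Take the compensation level at the base of the deeper column (depth z_c below the surface of column A) and equate Σ ρ_i t_i down to z_c; mantle fills any gap and the z_c terms cancel.
Column A: 33640×2.8 + (z_c − 33640)×3.38
Column B: 698.2×0 + x×1.03 + 7987×2.88 + (z_c − 698.2 − 7987 − x)×3.38
The z_c×3.38 term appears on both sides and cancels. Collect the known terms of each column as K = Σ(ρt)_known − 3.38 × (depth of known layers): K_A = 94192 − 3.38×33640 = −19511.2; K_B = 23002.56 − 3.38×(698.2 + 7987) = −6353.416.
Balance: K_A = K_B − x×(3.38 − 1.03), so x = (K_B − K_A)/(3.38 − 1.03) = 13157.8/2.35 = 5600 m.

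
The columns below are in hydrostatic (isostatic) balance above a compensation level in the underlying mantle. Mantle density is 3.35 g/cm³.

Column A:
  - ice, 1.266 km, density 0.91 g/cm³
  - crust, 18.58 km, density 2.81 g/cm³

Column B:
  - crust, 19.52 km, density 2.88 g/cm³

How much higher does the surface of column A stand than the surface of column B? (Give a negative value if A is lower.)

1.18 km

For any compensation level in the mantle, the mantle terms cancel and isostasy reduces to e = (Σt_A − Σt_B) − (Σ(ρt)_A − Σ(ρt)_B) / ρ_m.
Σt_A = 19.846 km; Σt_B = 19.52 km; Σ(ρt)_A = 53.36186; Σ(ρt)_B = 56.2176 (in km·g/cm³).
e = (19.846 − 19.52) − (53.36186 − 56.2176) / 3.35 = 1.18 km.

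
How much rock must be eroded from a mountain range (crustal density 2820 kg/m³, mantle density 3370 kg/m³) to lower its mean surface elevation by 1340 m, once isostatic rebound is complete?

8210 m

Net drop Δ = e − u = e − e ρ_c/ρ_m = e (ρ_m − ρ_c)/ρ_m.
e = Δ ρ_m/(ρ_m − ρ_c) = 1340 m × 3370/550 = 8210 m.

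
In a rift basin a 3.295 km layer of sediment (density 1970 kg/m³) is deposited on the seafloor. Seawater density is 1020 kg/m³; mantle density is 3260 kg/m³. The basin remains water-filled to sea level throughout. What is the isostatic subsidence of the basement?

1.4 km

Submarine loading: the sediment displaces seawater, and the subsidence is in turn flooded, so s (ρ_m − ρ_w) = t (ρ_sed − ρ_w).
s = 3.295 km × (1970 − 1020) / (3260 − 1020) = 1.4 km.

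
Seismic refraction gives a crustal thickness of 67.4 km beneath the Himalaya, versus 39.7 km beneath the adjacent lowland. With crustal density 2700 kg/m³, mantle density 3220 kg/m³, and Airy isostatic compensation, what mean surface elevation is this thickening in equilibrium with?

4.47 km

Excess crust Δ = 67.4 km − 39.7 km = 27.7 km, split between elevation h and root r with h + r = Δ.
Airy balance ρ_c h = (ρ_m − ρ_c) r gives r = h ρ_c/(ρ_m − ρ_c), so h (1 + ρ_c/(ρ_m − ρ_c)) = Δ, i.e. h = Δ (ρ_m − ρ_c)/ρ_m.
h = 27.7 km × 520/3220 = 4.47 km.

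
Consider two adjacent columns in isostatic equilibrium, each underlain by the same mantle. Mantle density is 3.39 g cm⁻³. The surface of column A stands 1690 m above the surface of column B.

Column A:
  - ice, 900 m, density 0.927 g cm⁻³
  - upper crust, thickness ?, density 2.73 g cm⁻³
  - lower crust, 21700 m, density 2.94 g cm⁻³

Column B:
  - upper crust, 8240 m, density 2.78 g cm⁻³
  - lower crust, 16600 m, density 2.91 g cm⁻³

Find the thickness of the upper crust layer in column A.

Take the compensation level at the base of the deeper column (depth z_c below the surface of column A) and equate Σ ρ_i t_i down to z_c; mantle fills any gap and the z_c terms cancel.
Column A: 900×0.927 + x×2.73 + 21700×2.94 + (z_c − 22600 − x)×3.39
Column B: 1690×0 + 8240×2.78 + 16600×2.91 + (z_c − 1690 − 24840)×3.39
The z_c×3.39 term appears on both sides and cancels. Collect the known terms of each column as K = Σ(ρt)_known − 3.39 × (depth of known layers): K_A = 64632.3 − 3.39×22600 = −11981.7; K_B = 71213.2 − 3.39×(1690 + 24840) = −18723.5.
Balance: K_A − x×(3.39 − 2.73) = K_B, so x = (K_A − K_B)/(3.39 − 2.73) = 6741.8/0.66 = 10200 m.

10200 m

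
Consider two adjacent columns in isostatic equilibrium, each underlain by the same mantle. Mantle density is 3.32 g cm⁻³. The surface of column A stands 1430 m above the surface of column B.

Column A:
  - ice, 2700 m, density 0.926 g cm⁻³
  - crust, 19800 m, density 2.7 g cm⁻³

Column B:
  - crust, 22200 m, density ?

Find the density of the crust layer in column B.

Take the compensation level at the base of the deeper column (depth z_c below the surface of column A) and equate Σ ρ_i t_i down to z_c; mantle fills any gap and the z_c terms cancel.
Column A: 2700×0.926 + 19800×2.7 + (z_c − 22500)×3.32
Column B: 1430×0 + 22200×ρ + (z_c − 1430 − 22200)×3.32
The z_c×3.32 term appears on both sides and cancels. Collect the known terms of each column as K = Σ(ρt)_known − 3.32 × (depth of known layers): K_A = 55960.2 − 3.32×22500 = −18739.8; K_B = 0 − 3.32×(1430 + 22200) = −78451.6.
Balance: K_A = K_B + 22200×ρ, so ρ = (K_A − K_B)/22200 = 59711.8/22200 = 2.69 g cm⁻³.

2.69 g cm⁻³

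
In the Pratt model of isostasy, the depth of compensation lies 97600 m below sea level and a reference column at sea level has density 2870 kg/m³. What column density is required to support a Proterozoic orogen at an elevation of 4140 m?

Pratt balance: ρ_ref D = ρ (D + h).
ρ = ρ_ref D/(D + h) = 2870 × 97600 m/(97600 m + 4140 m) = 2750 kg/m³.

2750 kg/m³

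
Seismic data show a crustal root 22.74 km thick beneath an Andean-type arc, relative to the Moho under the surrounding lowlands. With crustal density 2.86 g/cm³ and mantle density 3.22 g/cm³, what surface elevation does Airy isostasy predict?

In Airy isostatic equilibrium: ρ_c h = (ρ_m − ρ_c) r.
h = r (ρ_m − ρ_c) / ρ_c = 22.74 km × (3.22 − 2.86) / 2.86 = 2.86 km.

2.86 km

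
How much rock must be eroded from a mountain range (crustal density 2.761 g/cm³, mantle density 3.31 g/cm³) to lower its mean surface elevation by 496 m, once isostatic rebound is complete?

2990 m

Net drop Δ = e − u = e − e ρ_c/ρ_m = e (ρ_m − ρ_c)/ρ_m.
e = Δ ρ_m/(ρ_m − ρ_c) = 496 m × 3.31/0.549 = 2990 m.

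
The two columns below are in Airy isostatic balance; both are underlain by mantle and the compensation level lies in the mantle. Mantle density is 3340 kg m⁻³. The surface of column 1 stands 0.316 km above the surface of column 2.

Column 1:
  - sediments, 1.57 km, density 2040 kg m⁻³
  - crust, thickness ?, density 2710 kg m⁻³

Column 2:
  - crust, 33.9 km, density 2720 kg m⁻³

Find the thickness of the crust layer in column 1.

31.8 km

Take the compensation level at the base of the deeper column (depth z_c below the surface of column 1) and equate Σ ρ_i t_i down to z_c; mantle fills any gap and the z_c terms cancel.
Column 1: 1.57×2040 + x×2710 + (z_c − 1.57 − x)×3340
Column 2: 0.316×0 + 33.9×2720 + (z_c − 0.316 − 33.9)×3340
The z_c×3340 term appears on both sides and cancels. Collect the known terms of each column as K = Σ(ρt)_known − 3340 × (depth of known layers): K_1 = 3202.8 − 3340×1.57 = −2041; K_2 = 92208 − 3340×(0.316 + 33.9) = −22073.44.
Balance: K_1 − x×(3340 − 2710) = K_2, so x = (K_1 − K_2)/(3340 − 2710) = 20032.4/630 = 31.8 km.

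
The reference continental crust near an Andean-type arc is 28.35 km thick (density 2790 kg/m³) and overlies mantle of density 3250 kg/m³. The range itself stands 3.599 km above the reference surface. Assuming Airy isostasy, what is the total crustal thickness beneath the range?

Root depth r = h ρ_c / (ρ_m − ρ_c) = 3.599 km × 2790 / 460 = 21.83 km.
Total thickness = T + h + r = 28.35 km + 3.599 km + 21.83 km = 53.8 km.

53.8 km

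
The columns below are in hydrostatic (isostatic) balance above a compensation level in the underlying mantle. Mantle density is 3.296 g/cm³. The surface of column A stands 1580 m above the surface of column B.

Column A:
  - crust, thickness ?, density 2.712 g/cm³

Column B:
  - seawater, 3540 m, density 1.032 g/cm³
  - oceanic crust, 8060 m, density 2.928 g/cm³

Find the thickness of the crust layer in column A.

27700 m

Take the compensation level at the base of the deeper column (depth z_c below the surface of column A) and equate Σ ρ_i t_i down to z_c; mantle fills any gap and the z_c terms cancel.
Column A: x×2.712 + (z_c − 0 − x)×3.296
Column B: 1580×0 + 3540×1.032 + 8060×2.928 + (z_c − 1580 − 11600)×3.296
The z_c×3.296 term appears on both sides and cancels. Collect the known terms of each column as K = Σ(ρt)_known − 3.296 × (depth of known layers): K_A = 0 − 3.296×0 = 0; K_B = 27252.96 − 3.296×(1580 + 11600) = −16188.32.
Balance: K_A − x×(3.296 − 2.712) = K_B, so x = (K_A − K_B)/(3.296 − 2.712) = 16188.3/0.584 = 27700 m.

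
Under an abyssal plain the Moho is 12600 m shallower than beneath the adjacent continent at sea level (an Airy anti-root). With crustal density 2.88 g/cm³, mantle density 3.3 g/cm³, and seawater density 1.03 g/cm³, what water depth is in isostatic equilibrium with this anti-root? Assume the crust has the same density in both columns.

2860 m

Replacing a thickness d of crust by seawater at the top must be balanced by replacing crust with mantle at the base: d (ρ_c − ρ_w) = a (ρ_m − ρ_c).
d = a (ρ_m − ρ_c)/(ρ_c − ρ_w) = 12600 m × 0.42/1.85 = 2860 m.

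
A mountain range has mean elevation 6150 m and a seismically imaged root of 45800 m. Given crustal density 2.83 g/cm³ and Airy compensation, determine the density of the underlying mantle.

Airy balance: ρ_c h = (ρ_m − ρ_c) r → ρ_m = ρ_c (1 + h/r).
ρ_m = 2.83 × (1 + 6150 m/45800 m) = 3.21 g/cm³.

3.21 g/cm³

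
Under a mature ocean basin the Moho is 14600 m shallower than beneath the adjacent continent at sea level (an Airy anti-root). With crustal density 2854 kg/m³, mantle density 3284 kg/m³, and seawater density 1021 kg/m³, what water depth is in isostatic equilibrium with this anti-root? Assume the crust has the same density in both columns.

3420 m

Replacing a thickness d of crust by seawater at the top must be balanced by replacing crust with mantle at the base: d (ρ_c − ρ_w) = a (ρ_m − ρ_c).
d = a (ρ_m − ρ_c)/(ρ_c − ρ_w) = 14600 m × 430/1833 = 3420 m.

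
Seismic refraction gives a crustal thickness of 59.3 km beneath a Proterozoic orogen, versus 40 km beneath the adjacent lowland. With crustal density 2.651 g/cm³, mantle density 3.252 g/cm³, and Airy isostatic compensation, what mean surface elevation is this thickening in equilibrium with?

3.57 km

Excess crust Δ = 59.3 km − 40 km = 19.3 km, split between elevation h and root r with h + r = Δ.
Airy balance ρ_c h = (ρ_m − ρ_c) r gives r = h ρ_c/(ρ_m − ρ_c), so h (1 + ρ_c/(ρ_m − ρ_c)) = Δ, i.e. h = Δ (ρ_m − ρ_c)/ρ_m.
h = 19.3 km × 0.601/3.252 = 3.57 km.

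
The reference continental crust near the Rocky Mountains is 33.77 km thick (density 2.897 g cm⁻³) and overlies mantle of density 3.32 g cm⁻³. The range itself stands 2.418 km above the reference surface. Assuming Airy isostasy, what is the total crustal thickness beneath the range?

52.7 km

Root depth r = h ρ_c / (ρ_m − ρ_c) = 2.418 km × 2.897 / 0.423 = 16.56 km.
Total thickness = T + h + r = 33.77 km + 2.418 km + 16.56 km = 52.7 km.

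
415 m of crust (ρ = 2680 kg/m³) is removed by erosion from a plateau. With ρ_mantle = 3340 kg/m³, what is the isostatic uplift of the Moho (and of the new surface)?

Unloading: uplift u = e ρ_c/ρ_m = 415 m × 2680/3340 = 333 m.

333 m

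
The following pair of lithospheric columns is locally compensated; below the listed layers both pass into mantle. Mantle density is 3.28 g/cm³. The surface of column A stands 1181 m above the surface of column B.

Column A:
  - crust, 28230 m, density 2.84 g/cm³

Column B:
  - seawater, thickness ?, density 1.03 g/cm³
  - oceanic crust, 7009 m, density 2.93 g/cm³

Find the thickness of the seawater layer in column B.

Take the compensation level at the base of the deeper column (depth z_c below the surface of column A) and equate Σ ρ_i t_i down to z_c; mantle fills any gap and the z_c terms cancel.
Column A: 28230×2.84 + (z_c − 28230)×3.28
Column B: 1181×0 + x×1.03 + 7009×2.93 + (z_c − 1181 − 7009 − x)×3.28
The z_c×3.28 term appears on both sides and cancels. Collect the known terms of each column as K = Σ(ρt)_known − 3.28 × (depth of known layers): K_A = 80173.2 − 3.28×28230 = −12421.2; K_B = 20536.37 − 3.28×(1181 + 7009) = −6326.83.
Balance: K_A = K_B − x×(3.28 − 1.03), so x = (K_B − K_A)/(3.28 − 1.03) = 6094.37/2.25 = 2710 m.

2710 m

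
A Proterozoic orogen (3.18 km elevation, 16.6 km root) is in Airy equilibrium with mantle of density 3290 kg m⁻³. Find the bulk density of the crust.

2760 kg m⁻³

ρ_c h = (ρ_m − ρ_c) r → ρ_c (h + r) = ρ_m r → ρ_c = ρ_m r / (h + r).
ρ_c = 3290 × 16.6 km / (3.18 km + 16.6 km) = 2760 kg m⁻³.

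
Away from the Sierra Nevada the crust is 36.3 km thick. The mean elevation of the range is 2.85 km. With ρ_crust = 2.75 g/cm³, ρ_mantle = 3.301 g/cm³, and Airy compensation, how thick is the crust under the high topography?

Root depth r = h ρ_c / (ρ_m − ρ_c) = 2.85 km × 2.75 / 0.551 = 14.22 km.
Total thickness = T + h + r = 36.3 km + 2.85 km + 14.22 km = 53.4 km.

53.4 km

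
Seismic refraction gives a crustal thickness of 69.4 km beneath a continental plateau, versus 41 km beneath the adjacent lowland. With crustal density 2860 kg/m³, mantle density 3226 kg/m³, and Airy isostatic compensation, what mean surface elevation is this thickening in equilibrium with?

Excess crust Δ = 69.4 km − 41 km = 28.4 km, split between elevation h and root r with h + r = Δ.
Airy balance ρ_c h = (ρ_m − ρ_c) r gives r = h ρ_c/(ρ_m − ρ_c), so h (1 + ρ_c/(ρ_m − ρ_c)) = Δ, i.e. h = Δ (ρ_m − ρ_c)/ρ_m.
h = 28.4 km × 366/3226 = 3.22 km.

3.22 km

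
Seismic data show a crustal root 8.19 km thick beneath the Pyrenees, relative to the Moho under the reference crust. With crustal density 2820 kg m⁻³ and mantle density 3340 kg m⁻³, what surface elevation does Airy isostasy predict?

1.51 km

Isostatic balance requires: ρ_c h = (ρ_m − ρ_c) r.
h = r (ρ_m − ρ_c) / ρ_c = 8.19 km × (3340 − 2820) / 2820 = 1.51 km.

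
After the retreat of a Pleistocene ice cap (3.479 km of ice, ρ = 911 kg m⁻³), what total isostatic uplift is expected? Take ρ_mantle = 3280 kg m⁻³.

0.966 km

Removing the load lets mantle flow back in; uplift u satisfies ρ_ice t = ρ_m u.
u = t ρ_ice/ρ_m = 3.479 km × 911/3280 = 0.966 km.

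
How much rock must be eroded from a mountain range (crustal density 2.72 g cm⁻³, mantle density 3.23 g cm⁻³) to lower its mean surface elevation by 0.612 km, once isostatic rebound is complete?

3.88 km

Net drop Δ = e − u = e − e ρ_c/ρ_m = e (ρ_m − ρ_c)/ρ_m.
e = Δ ρ_m/(ρ_m − ρ_c) = 0.612 km × 3.23/0.51 = 3.88 km.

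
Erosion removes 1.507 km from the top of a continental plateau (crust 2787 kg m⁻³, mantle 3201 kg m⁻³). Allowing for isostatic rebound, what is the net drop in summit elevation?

Rebound u = e ρ_c/ρ_m = 1.507 km × 2787/3201 = 1.312 km.
Net surface drop = e − u = 1.507 km − 1.312 km = e (ρ_m − ρ_c)/ρ_m = 0.195 km.

0.195 km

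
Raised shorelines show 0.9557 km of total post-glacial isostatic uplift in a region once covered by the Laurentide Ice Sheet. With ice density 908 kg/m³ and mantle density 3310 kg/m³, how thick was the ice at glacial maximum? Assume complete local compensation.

3.48 km

u = t ρ_ice/ρ_m → t = u ρ_m/ρ_ice = 0.9557 km × 3310/908 = 3.48 km.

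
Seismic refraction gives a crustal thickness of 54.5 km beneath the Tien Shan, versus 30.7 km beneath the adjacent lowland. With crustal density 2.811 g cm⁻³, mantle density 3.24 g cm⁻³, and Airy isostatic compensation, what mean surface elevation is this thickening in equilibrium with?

3.15 km

Excess crust Δ = 54.5 km − 30.7 km = 23.8 km, split between elevation h and root r with h + r = Δ.
Airy balance ρ_c h = (ρ_m − ρ_c) r gives r = h ρ_c/(ρ_m − ρ_c), so h (1 + ρ_c/(ρ_m − ρ_c)) = Δ, i.e. h = Δ (ρ_m − ρ_c)/ρ_m.
h = 23.8 km × 0.429/3.24 = 3.15 km.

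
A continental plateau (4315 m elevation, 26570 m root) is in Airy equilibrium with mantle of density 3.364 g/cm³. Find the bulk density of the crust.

ρ_c h = (ρ_m − ρ_c) r → ρ_c (h + r) = ρ_m r → ρ_c = ρ_m r / (h + r).
ρ_c = 3.364 × 26570 m / (4315 m + 26570 m) = 2.89 g/cm³.

2.89 g/cm³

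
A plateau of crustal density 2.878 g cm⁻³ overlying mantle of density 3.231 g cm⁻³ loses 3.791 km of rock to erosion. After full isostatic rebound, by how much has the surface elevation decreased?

Rebound u = e ρ_c/ρ_m = 3.791 km × 2.878/3.231 = 3.377 km.
Net surface drop = e − u = 3.791 km − 3.377 km = e (ρ_m − ρ_c)/ρ_m = 0.414 km.

0.414 km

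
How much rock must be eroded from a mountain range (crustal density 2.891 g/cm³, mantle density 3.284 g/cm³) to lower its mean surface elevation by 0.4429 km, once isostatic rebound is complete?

3.7 km

Net drop Δ = e − u = e − e ρ_c/ρ_m = e (ρ_m − ρ_c)/ρ_m.
e = Δ ρ_m/(ρ_m − ρ_c) = 0.4429 km × 3.284/0.393 = 3.7 km.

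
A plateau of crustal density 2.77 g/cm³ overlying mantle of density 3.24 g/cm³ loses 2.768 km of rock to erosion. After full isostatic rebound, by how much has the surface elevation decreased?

0.402 km

Rebound u = e ρ_c/ρ_m = 2.768 km × 2.77/3.24 = 2.366 km.
Net surface drop = e − u = 2.768 km − 2.366 km = e (ρ_m − ρ_c)/ρ_m = 0.402 km.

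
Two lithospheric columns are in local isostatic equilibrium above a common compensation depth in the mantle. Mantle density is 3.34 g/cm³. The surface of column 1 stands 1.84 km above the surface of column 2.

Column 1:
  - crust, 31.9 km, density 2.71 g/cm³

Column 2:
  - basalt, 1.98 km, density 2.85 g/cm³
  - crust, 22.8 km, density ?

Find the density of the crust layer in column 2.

2.77 g/cm³

Take the compensation level at the base of the deeper column (depth z_c below the surface of column 1) and equate Σ ρ_i t_i down to z_c; mantle fills any gap and the z_c terms cancel.
Column 1: 31.9×2.71 + (z_c − 31.9)×3.34
Column 2: 1.84×0 + 1.98×2.85 + 22.8×ρ + (z_c − 1.84 − 24.78)×3.34
The z_c×3.34 term appears on both sides and cancels. Collect the known terms of each column as K = Σ(ρt)_known − 3.34 × (depth of known layers): K_1 = 86.449 − 3.34×31.9 = −20.097; K_2 = 5.643 − 3.34×(1.84 + 24.78) = −83.2678.
Balance: K_1 = K_2 + 22.8×ρ, so ρ = (K_1 − K_2)/22.8 = 63.1708/22.8 = 2.77 g/cm³.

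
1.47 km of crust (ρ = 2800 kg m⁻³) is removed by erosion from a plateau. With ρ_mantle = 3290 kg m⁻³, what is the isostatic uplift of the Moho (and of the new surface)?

Unloading: uplift u = e ρ_c/ρ_m = 1.47 km × 2800/3290 = 1.25 km.

1.25 km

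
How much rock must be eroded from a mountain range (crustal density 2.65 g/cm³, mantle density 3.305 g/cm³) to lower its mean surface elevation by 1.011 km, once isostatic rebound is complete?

5.1 km

Net drop Δ = e − u = e − e ρ_c/ρ_m = e (ρ_m − ρ_c)/ρ_m.
e = Δ ρ_m/(ρ_m − ρ_c) = 1.011 km × 3.305/0.655 = 5.1 km.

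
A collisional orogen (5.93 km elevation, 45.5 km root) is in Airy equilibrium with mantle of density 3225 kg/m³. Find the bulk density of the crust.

2850 kg/m³

ρ_c h = (ρ_m − ρ_c) r → ρ_c (h + r) = ρ_m r → ρ_c = ρ_m r / (h + r).
ρ_c = 3225 × 45.5 km / (5.93 km + 45.5 km) = 2850 kg/m³.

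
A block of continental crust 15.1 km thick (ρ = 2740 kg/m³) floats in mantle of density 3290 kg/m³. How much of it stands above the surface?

Floating equilibrium: submerged depth d = t ρ_obj/ρ_fluid = 15.1 km × 2740/3290 = 12.58 km.
Freeboard = t − d = 15.1 km − 12.58 km = 2.52 km.

2.52 km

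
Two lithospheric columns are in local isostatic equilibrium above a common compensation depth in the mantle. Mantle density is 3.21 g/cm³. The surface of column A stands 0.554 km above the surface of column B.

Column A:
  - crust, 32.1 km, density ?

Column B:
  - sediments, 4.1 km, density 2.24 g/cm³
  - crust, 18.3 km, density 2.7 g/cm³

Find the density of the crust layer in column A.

Take the compensation level at the base of the deeper column (depth z_c below the surface of column A) and equate Σ ρ_i t_i down to z_c; mantle fills any gap and the z_c terms cancel.
Column A: 32.1×ρ + (z_c − 32.1)×3.21
Column B: 0.554×0 + 4.1×2.24 + 18.3×2.7 + (z_c − 0.554 − 22.4)×3.21
The z_c×3.21 term appears on both sides and cancels. Collect the known terms of each column as K = Σ(ρt)_known − 3.21 × (depth of known layers): K_A = 0 − 3.21×32.1 = −103.041; K_B = 58.594 − 3.21×(0.554 + 22.4) = −15.08834.
Balance: K_A + 32.1×ρ = K_B, so ρ = (K_B − K_A)/32.1 = 87.9527/32.1 = 2.74 g/cm³.

2.74 g/cm³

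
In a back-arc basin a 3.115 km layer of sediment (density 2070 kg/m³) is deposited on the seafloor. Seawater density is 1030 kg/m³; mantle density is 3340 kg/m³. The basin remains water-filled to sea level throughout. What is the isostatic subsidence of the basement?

1.4 km

Submarine loading: the sediment displaces seawater, and the subsidence is in turn flooded, so s (ρ_m − ρ_w) = t (ρ_sed − ρ_w).
s = 3.115 km × (2070 − 1030) / (3340 − 1030) = 1.4 km.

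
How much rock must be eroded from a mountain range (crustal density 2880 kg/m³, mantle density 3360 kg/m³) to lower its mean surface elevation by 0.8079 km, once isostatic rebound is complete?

Net drop Δ = e − u = e − e ρ_c/ρ_m = e (ρ_m − ρ_c)/ρ_m.
e = Δ ρ_m/(ρ_m − ρ_c) = 0.8079 km × 3360/480 = 5.66 km.

5.66 km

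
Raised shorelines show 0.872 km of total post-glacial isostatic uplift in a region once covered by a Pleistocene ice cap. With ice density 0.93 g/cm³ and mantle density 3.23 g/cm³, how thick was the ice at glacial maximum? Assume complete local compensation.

3.03 km

u = t ρ_ice/ρ_m → t = u ρ_m/ρ_ice = 0.872 km × 3.23/0.93 = 3.03 km.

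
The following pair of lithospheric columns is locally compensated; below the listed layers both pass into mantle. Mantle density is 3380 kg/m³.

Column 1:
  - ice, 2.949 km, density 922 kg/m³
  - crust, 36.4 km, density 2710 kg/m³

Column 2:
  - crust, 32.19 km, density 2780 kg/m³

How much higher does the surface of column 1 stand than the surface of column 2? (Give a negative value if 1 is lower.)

For any compensation level in the mantle, the mantle terms cancel and isostasy reduces to e = (Σt_1 − Σt_2) − (Σ(ρt)_1 − Σ(ρt)_2) / ρ_m.
Σt_1 = 39.349 km; Σt_2 = 32.19 km; Σ(ρt)_1 = 101362.978; Σ(ρt)_2 = 89488.2 (in km·kg/m³).
e = (39.349 − 32.19) − (101362.978 − 89488.2) / 3380 = 3.65 km.

3.65 km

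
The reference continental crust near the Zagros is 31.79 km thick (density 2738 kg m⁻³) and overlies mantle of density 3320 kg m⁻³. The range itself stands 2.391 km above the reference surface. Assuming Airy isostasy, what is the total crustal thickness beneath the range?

45.4 km

Root depth r = h ρ_c / (ρ_m − ρ_c) = 2.391 km × 2738 / 582 = 11.25 km.
Total thickness = T + h + r = 31.79 km + 2.391 km + 11.25 km = 45.4 km.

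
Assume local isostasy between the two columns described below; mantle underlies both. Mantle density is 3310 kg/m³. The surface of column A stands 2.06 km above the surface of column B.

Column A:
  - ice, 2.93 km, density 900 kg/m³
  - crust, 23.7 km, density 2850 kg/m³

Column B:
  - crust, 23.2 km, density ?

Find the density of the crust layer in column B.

2830 kg/m³

Take the compensation level at the base of the deeper column (depth z_c below the surface of column A) and equate Σ ρ_i t_i down to z_c; mantle fills any gap and the z_c terms cancel.
Column A: 2.93×900 + 23.7×2850 + (z_c − 26.63)×3310
Column B: 2.06×0 + 23.2×ρ + (z_c − 2.06 − 23.2)×3310
The z_c×3310 term appears on both sides and cancels. Collect the known terms of each column as K = Σ(ρt)_known − 3310 × (depth of known layers): K_A = 70182 − 3310×26.63 = −17963.3; K_B = 0 − 3310×(2.06 + 23.2) = −83610.6.
Balance: K_A = K_B + 23.2×ρ, so ρ = (K_A − K_B)/23.2 = 65647.3/23.2 = 2830 kg/m³.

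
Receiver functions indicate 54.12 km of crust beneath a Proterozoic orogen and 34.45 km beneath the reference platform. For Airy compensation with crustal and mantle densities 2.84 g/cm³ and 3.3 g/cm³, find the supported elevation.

Excess crust Δ = 54.12 km − 34.45 km = 19.67 km, split between elevation h and root r with h + r = Δ.
Airy balance ρ_c h = (ρ_m − ρ_c) r gives r = h ρ_c/(ρ_m − ρ_c), so h (1 + ρ_c/(ρ_m − ρ_c)) = Δ, i.e. h = Δ (ρ_m − ρ_c)/ρ_m.
h = 19.67 km × 0.46/3.3 = 2.74 km.

2.74 km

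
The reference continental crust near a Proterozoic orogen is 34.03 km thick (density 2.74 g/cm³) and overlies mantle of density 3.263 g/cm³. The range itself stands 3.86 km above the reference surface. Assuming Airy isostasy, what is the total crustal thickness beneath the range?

58.1 km

Root depth r = h ρ_c / (ρ_m − ρ_c) = 3.86 km × 2.74 / 0.523 = 20.22 km.
Total thickness = T + h + r = 34.03 km + 3.86 km + 20.22 km = 58.1 km.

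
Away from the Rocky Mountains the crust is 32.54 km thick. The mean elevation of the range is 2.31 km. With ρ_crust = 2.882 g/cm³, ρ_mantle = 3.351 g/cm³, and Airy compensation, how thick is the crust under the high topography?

49 km

Root depth r = h ρ_c / (ρ_m − ρ_c) = 2.31 km × 2.882 / 0.469 = 14.19 km.
Total thickness = T + h + r = 32.54 km + 2.31 km + 14.19 km = 49 km.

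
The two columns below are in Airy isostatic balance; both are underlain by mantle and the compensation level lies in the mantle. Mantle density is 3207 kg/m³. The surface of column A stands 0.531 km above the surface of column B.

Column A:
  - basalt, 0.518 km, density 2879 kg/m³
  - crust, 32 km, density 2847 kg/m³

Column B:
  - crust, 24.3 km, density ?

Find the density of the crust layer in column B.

Take the compensation level at the base of the deeper column (depth z_c below the surface of column A) and equate Σ ρ_i t_i down to z_c; mantle fills any gap and the z_c terms cancel.
Column A: 0.518×2879 + 32×2847 + (z_c − 32.518)×3207
Column B: 0.531×0 + 24.3×ρ + (z_c − 0.531 − 24.3)×3207
The z_c×3207 term appears on both sides and cancels. Collect the known terms of each column as K = Σ(ρt)_known − 3207 × (depth of known layers): K_A = 92595.322 − 3207×32.518 = −11689.904; K_B = 0 − 3207×(0.531 + 24.3) = −79633.017.
Balance: K_A = K_B + 24.3×ρ, so ρ = (K_A − K_B)/24.3 = 67943.1/24.3 = 2800 kg/m³.

2800 kg/m³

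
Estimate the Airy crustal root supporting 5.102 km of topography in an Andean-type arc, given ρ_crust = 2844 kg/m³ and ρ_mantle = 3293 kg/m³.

In Airy isostatic equilibrium: the weight of the topography is balanced by the buoyancy of the root, ρ_c h = (ρ_m − ρ_c) r.
r = h · ρ_c / (ρ_m − ρ_c) = 5.102 km × 2844 / (3293 − 2844) = 32.3 km.

32.3 km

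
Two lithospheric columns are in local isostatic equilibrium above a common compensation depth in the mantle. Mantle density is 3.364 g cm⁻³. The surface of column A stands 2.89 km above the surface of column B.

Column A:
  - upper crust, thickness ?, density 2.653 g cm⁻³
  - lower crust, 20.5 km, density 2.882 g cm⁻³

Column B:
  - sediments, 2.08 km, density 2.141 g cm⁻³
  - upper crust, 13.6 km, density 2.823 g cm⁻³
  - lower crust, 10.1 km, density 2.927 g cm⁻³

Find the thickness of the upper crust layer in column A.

Take the compensation level at the base of the deeper column (depth z_c below the surface of column A) and equate Σ ρ_i t_i down to z_c; mantle fills any gap and the z_c terms cancel.
Column A: x×2.653 + 20.5×2.882 + (z_c − 20.5 − x)×3.364
Column B: 2.89×0 + 2.08×2.141 + 13.6×2.823 + 10.1×2.927 + (z_c − 2.89 − 25.78)×3.364
The z_c×3.364 term appears on both sides and cancels. Collect the known terms of each column as K = Σ(ρt)_known − 3.364 × (depth of known layers): K_A = 59.081 − 3.364×20.5 = −9.881; K_B = 72.40878 − 3.364×(2.89 + 25.78) = −24.0371.
Balance: K_A − x×(3.364 − 2.653) = K_B, so x = (K_A − K_B)/(3.364 − 2.653) = 14.1561/0.711 = 19.9 km.

19.9 km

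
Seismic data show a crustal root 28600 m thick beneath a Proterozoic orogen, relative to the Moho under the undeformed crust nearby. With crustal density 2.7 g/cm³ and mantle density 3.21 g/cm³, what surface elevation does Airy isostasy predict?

5400 m

In Airy isostatic equilibrium: ρ_c h = (ρ_m − ρ_c) r.
h = r (ρ_m − ρ_c) / ρ_c = 28600 m × (3.21 − 2.7) / 2.7 = 5400 m.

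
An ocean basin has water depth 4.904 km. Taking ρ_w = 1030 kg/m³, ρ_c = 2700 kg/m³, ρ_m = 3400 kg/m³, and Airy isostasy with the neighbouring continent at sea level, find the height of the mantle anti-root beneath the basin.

11.7 km

By Archimedes' principle applied to the lithosphere: replacing crust with seawater at the top is compensated by replacing crust with mantle at the base: d (ρ_c − ρ_w) = a (ρ_m − ρ_c).
a = d (ρ_c − ρ_w)/(ρ_m − ρ_c) = 4.904 km × 1670/700 = 11.7 km.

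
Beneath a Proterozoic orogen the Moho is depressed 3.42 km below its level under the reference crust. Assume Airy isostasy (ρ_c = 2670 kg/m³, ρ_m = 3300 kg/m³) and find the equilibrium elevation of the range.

0.807 km

By Archimedes' principle applied to the lithosphere: ρ_c h = (ρ_m − ρ_c) r.
h = r (ρ_m − ρ_c) / ρ_c = 3.42 km × (3300 − 2670) / 2670 = 0.807 km.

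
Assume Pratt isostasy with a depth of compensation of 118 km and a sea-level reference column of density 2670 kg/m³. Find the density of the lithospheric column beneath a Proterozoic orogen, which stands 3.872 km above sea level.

2590 kg/m³

Pratt balance: ρ_ref D = ρ (D + h).
ρ = ρ_ref D/(D + h) = 2670 × 118 km/(118 km + 3.872 km) = 2590 kg/m³.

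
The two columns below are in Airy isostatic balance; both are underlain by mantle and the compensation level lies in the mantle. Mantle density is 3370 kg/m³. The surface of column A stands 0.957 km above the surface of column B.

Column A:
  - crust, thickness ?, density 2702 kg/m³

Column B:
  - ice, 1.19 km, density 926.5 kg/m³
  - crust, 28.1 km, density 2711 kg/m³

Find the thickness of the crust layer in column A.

36.9 km

Take the compensation level at the base of the deeper column (depth z_c below the surface of column A) and equate Σ ρ_i t_i down to z_c; mantle fills any gap and the z_c terms cancel.
Column A: x×2702 + (z_c − 0 − x)×3370
Column B: 0.957×0 + 1.19×926.5 + 28.1×2711 + (z_c − 0.957 − 29.29)×3370
The z_c×3370 term appears on both sides and cancels. Collect the known terms of each column as K = Σ(ρt)_known − 3370 × (depth of known layers): K_A = 0 − 3370×0 = 0; K_B = 77281.635 − 3370×(0.957 + 29.29) = −24650.755.
Balance: K_A − x×(3370 − 2702) = K_B, so x = (K_A − K_B)/(3370 − 2702) = 24650.8/668 = 36.9 km.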